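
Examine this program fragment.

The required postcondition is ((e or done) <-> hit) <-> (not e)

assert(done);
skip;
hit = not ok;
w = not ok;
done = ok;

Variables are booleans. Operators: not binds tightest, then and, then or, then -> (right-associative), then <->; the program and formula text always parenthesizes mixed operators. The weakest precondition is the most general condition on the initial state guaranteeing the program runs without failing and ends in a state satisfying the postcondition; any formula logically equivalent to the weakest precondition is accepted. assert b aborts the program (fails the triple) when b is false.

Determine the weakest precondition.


Working backward. After the program, ((e or done) <-> hit) <-> (not e) must hold.
Before done := ok: ((e or ok) <-> hit) <-> (not e)
Before w := not ok: ((e or ok) <-> hit) <-> (not e)
Before hit := not ok: ((e or ok) <-> (not ok)) <-> (not e)
Before skip: ((e or ok) <-> (not ok)) <-> (not e)
Before assert done: done and (((e or ok) <-> (not ok)) <-> (not e))
Answer: WP = done and (((e or ok) <-> (not ok)) <-> (not e))


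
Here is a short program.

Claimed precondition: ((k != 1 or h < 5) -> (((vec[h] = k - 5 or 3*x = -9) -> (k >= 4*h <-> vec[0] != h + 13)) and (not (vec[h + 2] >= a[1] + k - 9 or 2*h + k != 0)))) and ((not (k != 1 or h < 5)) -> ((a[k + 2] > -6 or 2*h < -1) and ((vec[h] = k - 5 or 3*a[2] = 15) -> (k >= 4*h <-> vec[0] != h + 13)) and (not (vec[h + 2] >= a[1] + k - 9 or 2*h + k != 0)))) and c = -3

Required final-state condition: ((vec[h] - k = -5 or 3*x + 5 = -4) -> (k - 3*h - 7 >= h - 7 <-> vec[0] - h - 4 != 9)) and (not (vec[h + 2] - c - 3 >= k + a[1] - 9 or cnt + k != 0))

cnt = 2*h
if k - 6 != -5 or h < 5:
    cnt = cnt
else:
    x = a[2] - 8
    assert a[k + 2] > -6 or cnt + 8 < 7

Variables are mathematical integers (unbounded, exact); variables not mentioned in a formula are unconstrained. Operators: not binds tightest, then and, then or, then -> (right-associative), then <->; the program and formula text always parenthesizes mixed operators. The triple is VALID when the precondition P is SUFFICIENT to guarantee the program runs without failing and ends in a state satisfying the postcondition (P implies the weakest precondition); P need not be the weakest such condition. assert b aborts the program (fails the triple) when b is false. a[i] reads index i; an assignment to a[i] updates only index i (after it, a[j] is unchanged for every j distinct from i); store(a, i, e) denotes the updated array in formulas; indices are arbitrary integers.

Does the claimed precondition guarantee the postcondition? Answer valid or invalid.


Working backward. After the program, the postcondition ((vec[h] - k = -5 or 3*x + 5 = -4) -> (k - 3*h - 7 >= h - 7 <-> vec[0] - h - 4 != 9)) and (not (vec[h + 2] - c - 3 >= k + a[1] - 9 or cnt + k != 0)) must hold; in canonical form it is ((vec[h] = k - 5 or 3*x = -9) -> (k >= 4*h <-> vec[0] != h + 13)) and (not (vec[h + 2] >= a[1] + c + k - 6 or cnt + k != 0)).
Then branch requires ((vec[h] = k - 5 or 3*x = -9) -> (k >= 4*h <-> vec[0] != h + 13)) and (not (vec[h + 2] >= a[1] + c + k - 6 or cnt + k != 0)); else branch requires (a[k + 2] > -6 or cnt < -1) and ((vec[h] = k - 5 or 3*a[2] = 15) -> (k >= 4*h <-> vec[0] != h + 13)) and (not (vec[h + 2] >= a[1] + c + k - 6 or cnt + k != 0)).
Before the if: ((k != 1 or h < 5) -> (((vec[h] = k - 5 or 3*x = -9) -> (k >= 4*h <-> vec[0] != h + 13)) and (not (vec[h + 2] >= a[1] + c + k - 6 or cnt + k != 0)))) and ((not (k != 1 or h < 5)) -> ((a[k + 2] > -6 or cnt < -1) and ((vec[h] = k - 5 or 3*a[2] = 15) -> (k >= 4*h <-> vec[0] != h + 13)) and (not (vec[h + 2] >= a[1] + c + k - 6 or cnt + k != 0))))
Before cnt := 2*h: ((k != 1 or h < 5) -> (((vec[h] = k - 5 or 3*x = -9) -> (k >= 4*h <-> vec[0] != h + 13)) and (not (vec[h + 2] >= a[1] + c + k - 6 or 2*h + k != 0)))) and ((not (k != 1 or h < 5)) -> ((a[k + 2] > -6 or 2*h < -1) and ((vec[h] = k - 5 or 3*a[2] = 15) -> (k >= 4*h <-> vec[0] != h + 13)) and (not (vec[h + 2] >= a[1] + c + k - 6 or 2*h + k != 0))))
The weakest precondition is ((k != 1 or h < 5) -> (((vec[h] = k - 5 or 3*x = -9) -> (k >= 4*h <-> vec[0] != h + 13)) and (not (vec[h + 2] >= a[1] + c + k - 6 or 2*h + k != 0)))) and ((not (k != 1 or h < 5)) -> ((a[k + 2] > -6 or 2*h < -1) and ((vec[h] = k - 5 or 3*a[2] = 15) -> (k >= 4*h <-> vec[0] != h + 13)) and (not (vec[h + 2] >= a[1] + c + k - 6 or 2*h + k != 0)))).
Check whether ((k != 1 or h < 5) -> (((vec[h] = k - 5 or 3*x = -9) -> (k >= 4*h <-> vec[0] != h + 13)) and (not (vec[h + 2] >= a[1] + k - 9 or 2*h + k != 0)))) and ((not (k != 1 or h < 5)) -> ((a[k + 2] > -6 or 2*h < -1) and ((vec[h] = k - 5 or 3*a[2] = 15) -> (k >= 4*h <-> vec[0] != h + 13)) and (not (vec[h + 2] >= a[1] + k - 9 or 2*h + k != 0)))) and c = -3 implies it.
Every state satisfying the precondition satisfies the weakest precondition: the implication holds.
Answer: valid


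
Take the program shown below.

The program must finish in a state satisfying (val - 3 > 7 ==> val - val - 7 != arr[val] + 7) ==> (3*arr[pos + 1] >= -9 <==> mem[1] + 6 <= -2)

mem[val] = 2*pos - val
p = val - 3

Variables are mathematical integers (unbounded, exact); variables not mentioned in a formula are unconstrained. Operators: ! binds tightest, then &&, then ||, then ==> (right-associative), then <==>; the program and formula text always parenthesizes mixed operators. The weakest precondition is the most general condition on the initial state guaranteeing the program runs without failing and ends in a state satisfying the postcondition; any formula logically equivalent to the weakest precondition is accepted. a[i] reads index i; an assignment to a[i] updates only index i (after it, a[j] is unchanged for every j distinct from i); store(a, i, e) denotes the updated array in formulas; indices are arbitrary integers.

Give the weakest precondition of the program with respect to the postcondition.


Working backward. After the program, the postcondition (val - 3 > 7 ==> val - val - 7 != arr[val] + 7) ==> (3*arr[pos + 1] >= -9 <==> mem[1] + 6 <= -2) must hold; in canonical form it is (val > 10 ==> arr[val] != -14) ==> (3*arr[pos + 1] >= -9 <==> mem[1] <= -8).
Before p := val - 3: (val > 10 ==> arr[val] != -14) ==> (3*arr[pos + 1] >= -9 <==> mem[1] <= -8)
Before mem[val] := 2*pos - val: (val > 10 ==> arr[val] != -14) ==> (3*arr[pos + 1] >= -9 <==> store(mem, val, 2*pos - val)[1] <= -8)
Answer: WP = (val > 10 ==> arr[val] != -14) ==> (3*arr[pos + 1] >= -9 <==> store(mem, val, 2*pos - val)[1] <= -8)


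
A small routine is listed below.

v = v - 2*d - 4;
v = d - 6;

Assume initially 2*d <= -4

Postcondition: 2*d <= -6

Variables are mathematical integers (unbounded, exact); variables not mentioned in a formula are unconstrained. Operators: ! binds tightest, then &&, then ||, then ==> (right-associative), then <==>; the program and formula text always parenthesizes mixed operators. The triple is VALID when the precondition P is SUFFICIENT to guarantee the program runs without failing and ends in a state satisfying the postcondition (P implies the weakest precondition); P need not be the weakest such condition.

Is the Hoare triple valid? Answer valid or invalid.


Working backward. After the program, 2*d <= -6 must hold.
Before v := d - 6: 2*d <= -6
Before v := v - 2*d - 4: 2*d <= -6
The weakest precondition is 2*d <= -6.
Check whether 2*d <= -4 implies it.
Countermodel: at the initial state d = -2, the precondition holds but the weakest precondition fails.
Answer: invalid


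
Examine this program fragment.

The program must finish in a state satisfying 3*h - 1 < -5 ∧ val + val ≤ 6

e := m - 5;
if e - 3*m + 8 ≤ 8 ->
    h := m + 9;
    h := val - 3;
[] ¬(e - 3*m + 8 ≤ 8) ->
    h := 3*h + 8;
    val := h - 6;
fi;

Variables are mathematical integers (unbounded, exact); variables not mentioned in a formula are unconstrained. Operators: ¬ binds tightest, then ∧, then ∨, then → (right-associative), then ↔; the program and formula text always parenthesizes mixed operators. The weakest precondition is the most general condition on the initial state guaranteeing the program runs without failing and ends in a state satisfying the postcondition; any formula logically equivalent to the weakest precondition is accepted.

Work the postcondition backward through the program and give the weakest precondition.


Working backward. After the program, the postcondition 3*h - 1 < -5 ∧ val + val ≤ 6 must hold; in canonical form it is 3*h < -4 ∧ 2*val ≤ 6.
Then branch requires 3*val < 5 ∧ 2*val ≤ 6; else branch requires 9*h < -28 ∧ 6*h ≤ 2.
Before the if: (e ≤ 3*m → (3*val < 5 ∧ 2*val ≤ 6)) ∧ ((¬(e ≤ 3*m)) → (9*h < -28 ∧ 6*h ≤ 2))
Before e := m - 5: (2*m ≥ -5 → (3*val < 5 ∧ 2*val ≤ 6)) ∧ ((¬(2*m ≥ -5)) → (9*h < -28 ∧ 6*h ≤ 2))
Answer: WP = (2*m ≥ -5 → (3*val < 5 ∧ 2*val ≤ 6)) ∧ ((¬(2*m ≥ -5)) → (9*h < -28 ∧ 6*h ≤ 2))


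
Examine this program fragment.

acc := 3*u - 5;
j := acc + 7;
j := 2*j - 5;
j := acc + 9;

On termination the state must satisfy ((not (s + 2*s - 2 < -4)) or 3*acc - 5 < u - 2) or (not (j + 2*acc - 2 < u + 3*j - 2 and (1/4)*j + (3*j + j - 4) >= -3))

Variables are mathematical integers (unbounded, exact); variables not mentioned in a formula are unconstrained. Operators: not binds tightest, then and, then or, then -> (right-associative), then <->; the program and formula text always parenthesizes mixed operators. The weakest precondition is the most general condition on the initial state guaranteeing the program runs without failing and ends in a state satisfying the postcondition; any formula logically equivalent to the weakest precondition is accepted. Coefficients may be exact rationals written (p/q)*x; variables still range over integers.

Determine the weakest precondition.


Working backward. After the program, the postcondition ((not (s + 2*s - 2 < -4)) or 3*acc - 5 < u - 2) or (not (j + 2*acc - 2 < u + 3*j - 2 and (1/4)*j + (3*j + j - 4) >= -3)) must hold; in canonical form it is (not (3*s < -2)) or 3*acc < u + 3 or (not (2*acc < 2*j + u and (17/4)*j >= 1)).
Before j := acc + 9: (not (3*s < -2)) or 3*acc < u + 3 or (not (u > -18 and (17/4)*acc >= -149/4))
Before j := 2*j - 5: (not (3*s < -2)) or 3*acc < u + 3 or (not (u > -18 and (17/4)*acc >= -149/4))
Before j := acc + 7: (not (3*s < -2)) or 3*acc < u + 3 or (not (u > -18 and (17/4)*acc >= -149/4))
Before acc := 3*u - 5: (not (3*s < -2)) or 8*u < 18 or (not (u > -18 and (51/4)*u >= -16))
Answer: WP = (not (3*s < -2)) or 8*u < 18 or (not (u > -18 and (51/4)*u >= -16))


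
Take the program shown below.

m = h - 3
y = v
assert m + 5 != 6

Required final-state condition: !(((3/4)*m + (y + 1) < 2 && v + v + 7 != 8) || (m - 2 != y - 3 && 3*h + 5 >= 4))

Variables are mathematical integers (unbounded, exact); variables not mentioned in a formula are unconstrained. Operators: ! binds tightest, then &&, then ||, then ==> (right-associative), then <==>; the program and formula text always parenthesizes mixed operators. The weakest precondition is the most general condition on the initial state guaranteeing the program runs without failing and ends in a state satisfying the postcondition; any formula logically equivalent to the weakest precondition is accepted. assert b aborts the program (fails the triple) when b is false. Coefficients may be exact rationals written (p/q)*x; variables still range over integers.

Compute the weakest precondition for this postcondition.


Working backward. After the program, the postcondition !(((3/4)*m + (y + 1) < 2 && v + v + 7 != 8) || (m - 2 != y - 3 && 3*h + 5 >= 4)) must hold; in canonical form it is !(((3/4)*m + y < 1 && 2*v != 1) || (m != y - 1 && 3*h >= -1)).
Before assert m + 5 != 6: m != 1 && (!(((3/4)*m + y < 1 && 2*v != 1) || (m != y - 1 && 3*h >= -1)))
Before y := v: m != 1 && (!(((3/4)*m + v < 1 && 2*v != 1) || (m != v - 1 && 3*h >= -1)))
Before m := h - 3: h != 4 && (!(((3/4)*h + v < 13/4 && 2*v != 1) || (h != v + 2 && 3*h >= -1)))
Answer: WP = h != 4 && (!(((3/4)*h + v < 13/4 && 2*v != 1) || (h != v + 2 && 3*h >= -1)))


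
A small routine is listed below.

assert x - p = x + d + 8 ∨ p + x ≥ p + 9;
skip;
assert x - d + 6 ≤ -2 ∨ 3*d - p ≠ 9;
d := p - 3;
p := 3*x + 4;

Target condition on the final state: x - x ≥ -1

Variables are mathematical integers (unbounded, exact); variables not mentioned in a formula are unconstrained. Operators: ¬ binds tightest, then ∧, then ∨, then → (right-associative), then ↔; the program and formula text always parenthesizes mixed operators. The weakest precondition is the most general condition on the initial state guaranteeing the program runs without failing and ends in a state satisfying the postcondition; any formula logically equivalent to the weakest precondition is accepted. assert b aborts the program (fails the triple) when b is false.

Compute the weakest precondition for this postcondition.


Working backward. After the program, the postcondition x - x ≥ -1 must hold; in canonical form it is true.
Before p := 3*x + 4: true
Before d := p - 3: true
Before assert x - d + 6 ≤ -2 ∨ 3*d - p ≠ 9: x ≤ d - 8 ∨ 3*d ≠ p + 9
Before skip: x ≤ d - 8 ∨ 3*d ≠ p + 9
Before assert x - p = x + d + 8 ∨ p + x ≥ p + 9: (d + p = -8 ∨ x ≥ 9) ∧ (x ≤ d - 8 ∨ 3*d ≠ p + 9)
Answer: WP = (d + p = -8 ∨ x ≥ 9) ∧ (x ≤ d - 8 ∨ 3*d ≠ p + 9)


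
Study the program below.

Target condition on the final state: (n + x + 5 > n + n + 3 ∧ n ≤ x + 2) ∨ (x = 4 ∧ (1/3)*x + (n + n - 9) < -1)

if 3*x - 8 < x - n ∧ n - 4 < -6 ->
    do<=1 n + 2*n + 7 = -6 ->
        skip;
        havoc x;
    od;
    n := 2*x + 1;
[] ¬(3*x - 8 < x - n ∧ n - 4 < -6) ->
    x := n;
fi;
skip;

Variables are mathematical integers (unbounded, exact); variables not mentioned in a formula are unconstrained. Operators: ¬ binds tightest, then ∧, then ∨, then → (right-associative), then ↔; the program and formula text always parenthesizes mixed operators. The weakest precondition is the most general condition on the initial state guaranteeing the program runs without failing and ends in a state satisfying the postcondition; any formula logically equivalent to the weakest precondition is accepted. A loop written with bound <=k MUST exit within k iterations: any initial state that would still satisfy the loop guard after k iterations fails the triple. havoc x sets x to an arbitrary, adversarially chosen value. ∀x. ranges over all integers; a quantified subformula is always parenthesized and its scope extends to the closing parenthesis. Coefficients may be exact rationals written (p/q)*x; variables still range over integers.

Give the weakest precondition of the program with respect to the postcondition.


Working backward. After the program, the postcondition (n + x + 5 > n + n + 3 ∧ n ≤ x + 2) ∨ (x = 4 ∧ (1/3)*x + (n + n - 9) < -1) must hold; in canonical form it is (x > n - 2 ∧ n ≤ x + 2) ∨ (x = 4 ∧ 2*n + (1/3)*x < 8).
Before skip: (x > n - 2 ∧ n ≤ x + 2) ∨ (x = 4 ∧ 2*n + (1/3)*x < 8)
Then branch requires (3*n = -13 → (∀x_1. ((¬(3*n = -13)) ∧ ((x_1 < 1 ∧ x_1 ≤ 1) ∨ (x_1 = 4 ∧ (13/3)*x_1 < 6))))) ∧ ((¬(3*n = -13)) → ((x < 1 ∧ x ≤ 1) ∨ (x = 4 ∧ (13/3)*x < 6))); else branch requires true.
Before the if: (n + 2*x < 8 ∧ n < -2) → ((3*n = -13 → (∀x_1. ((¬(3*n = -13)) ∧ ((x_1 < 1 ∧ x_1 ≤ 1) ∨ (x_1 = 4 ∧ (13/3)*x_1 < 6))))) ∧ ((¬(3*n = -13)) → ((x < 1 ∧ x ≤ 1) ∨ (x = 4 ∧ (13/3)*x < 6))))
Answer: WP = (n + 2*x < 8 ∧ n < -2) → ((3*n = -13 → (∀x_1. ((¬(3*n = -13)) ∧ ((x_1 < 1 ∧ x_1 ≤ 1) ∨ (x_1 = 4 ∧ (13/3)*x_1 < 6))))) ∧ ((¬(3*n = -13)) → ((x < 1 ∧ x ≤ 1) ∨ (x = 4 ∧ (13/3)*x < 6))))


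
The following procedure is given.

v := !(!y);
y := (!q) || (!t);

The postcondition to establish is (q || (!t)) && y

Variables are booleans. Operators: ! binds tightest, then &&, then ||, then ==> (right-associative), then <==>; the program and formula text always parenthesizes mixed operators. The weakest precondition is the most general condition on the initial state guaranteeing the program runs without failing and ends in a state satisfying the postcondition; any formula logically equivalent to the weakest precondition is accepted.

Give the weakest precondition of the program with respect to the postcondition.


Working backward. After the program, (q || (!t)) && y must hold.
Before y := (!q) || (!t): (q || (!t)) && ((!q) || (!t))
Before v := !(!y): (q || (!t)) && ((!q) || (!t))
Answer: WP = (q || (!t)) && ((!q) || (!t))


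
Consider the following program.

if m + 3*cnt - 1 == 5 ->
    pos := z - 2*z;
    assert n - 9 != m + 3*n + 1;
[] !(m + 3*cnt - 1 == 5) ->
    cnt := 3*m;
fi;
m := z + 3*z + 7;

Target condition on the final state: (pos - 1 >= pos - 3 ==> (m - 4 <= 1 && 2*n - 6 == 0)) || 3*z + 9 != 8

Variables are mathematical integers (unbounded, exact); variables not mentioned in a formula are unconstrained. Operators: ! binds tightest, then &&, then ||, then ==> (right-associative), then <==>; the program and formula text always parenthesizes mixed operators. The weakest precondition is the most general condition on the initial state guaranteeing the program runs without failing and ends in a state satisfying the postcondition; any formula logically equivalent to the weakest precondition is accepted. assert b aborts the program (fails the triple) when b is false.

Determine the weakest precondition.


Working backward. After the program, the postcondition (pos - 1 >= pos - 3 ==> (m - 4 <= 1 && 2*n - 6 == 0)) || 3*z + 9 != 8 must hold; in canonical form it is (m <= 5 && 2*n == 6) || 3*z != -1.
Before m := z + 3*z + 7: (4*z <= -2 && 2*n == 6) || 3*z != -1
Then branch requires m + 2*n != -10 && ((4*z <= -2 && 2*n == 6) || 3*z != -1); else branch requires (4*z <= -2 && 2*n == 6) || 3*z != -1.
Before the if: (3*cnt + m == 6 ==> (m + 2*n != -10 && ((4*z <= -2 && 2*n == 6) || 3*z != -1))) && ((!(3*cnt + m == 6)) ==> ((4*z <= -2 && 2*n == 6) || 3*z != -1))
Answer: WP = (3*cnt + m == 6 ==> (m + 2*n != -10 && ((4*z <= -2 && 2*n == 6) || 3*z != -1))) && ((!(3*cnt + m == 6)) ==> ((4*z <= -2 && 2*n == 6) || 3*z != -1))


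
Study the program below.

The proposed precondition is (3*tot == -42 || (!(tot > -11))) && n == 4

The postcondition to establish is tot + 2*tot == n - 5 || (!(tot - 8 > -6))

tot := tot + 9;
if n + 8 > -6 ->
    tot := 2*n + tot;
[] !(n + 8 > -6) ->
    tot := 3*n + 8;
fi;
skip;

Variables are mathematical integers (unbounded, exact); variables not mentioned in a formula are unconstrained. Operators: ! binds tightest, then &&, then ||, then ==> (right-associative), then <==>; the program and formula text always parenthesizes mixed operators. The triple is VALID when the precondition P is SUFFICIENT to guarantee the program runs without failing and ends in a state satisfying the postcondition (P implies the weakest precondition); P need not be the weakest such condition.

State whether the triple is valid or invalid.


Working backward. After the program, the postcondition tot + 2*tot == n - 5 || (!(tot - 8 > -6)) must hold; in canonical form it is 3*tot == n - 5 || (!(tot > 2)).
Before skip: 3*tot == n - 5 || (!(tot > 2))
Then branch requires 5*n + 3*tot == -5 || (!(2*n + tot > 2)); else branch requires 8*n == -29 || (!(3*n > -6)).
Before the if: (n > -14 ==> (5*n + 3*tot == -5 || (!(2*n + tot > 2)))) && ((!(n > -14)) ==> (8*n == -29 || (!(3*n > -6))))
Before tot := tot + 9: (n > -14 ==> (5*n + 3*tot == -32 || (!(2*n + tot > -7)))) && ((!(n > -14)) ==> (8*n == -29 || (!(3*n > -6))))
The weakest precondition is (n > -14 ==> (5*n + 3*tot == -32 || (!(2*n + tot > -7)))) && ((!(n > -14)) ==> (8*n == -29 || (!(3*n > -6)))).
Check whether (3*tot == -42 || (!(tot > -11))) && n == 4 implies it.
Countermodel: at the initial state n = 4, tot = -11, the precondition holds but the weakest precondition fails.
Answer: invalid


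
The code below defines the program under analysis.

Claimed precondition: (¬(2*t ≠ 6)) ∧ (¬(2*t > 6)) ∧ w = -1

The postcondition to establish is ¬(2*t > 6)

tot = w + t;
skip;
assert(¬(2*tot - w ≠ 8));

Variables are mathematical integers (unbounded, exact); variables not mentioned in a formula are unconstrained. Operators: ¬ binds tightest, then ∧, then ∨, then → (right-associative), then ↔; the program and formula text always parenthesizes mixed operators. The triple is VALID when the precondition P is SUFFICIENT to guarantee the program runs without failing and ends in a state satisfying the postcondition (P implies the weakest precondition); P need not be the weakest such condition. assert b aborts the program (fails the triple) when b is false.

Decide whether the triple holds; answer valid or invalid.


Working backward. After the program, ¬(2*t > 6) must hold.
Before assert ¬(2*tot - w ≠ 8): (¬(2*tot ≠ w + 8)) ∧ (¬(2*t > 6))
Before skip: (¬(2*tot ≠ w + 8)) ∧ (¬(2*t > 6))
Before tot := w + t: (¬(2*t + w ≠ 8)) ∧ (¬(2*t > 6))
The weakest precondition is (¬(2*t + w ≠ 8)) ∧ (¬(2*t > 6)).
Check whether (¬(2*t ≠ 6)) ∧ (¬(2*t > 6)) ∧ w = -1 implies it.
Countermodel: at the initial state t = 3, w = -1, the precondition holds but the weakest precondition fails.
Answer: invalid


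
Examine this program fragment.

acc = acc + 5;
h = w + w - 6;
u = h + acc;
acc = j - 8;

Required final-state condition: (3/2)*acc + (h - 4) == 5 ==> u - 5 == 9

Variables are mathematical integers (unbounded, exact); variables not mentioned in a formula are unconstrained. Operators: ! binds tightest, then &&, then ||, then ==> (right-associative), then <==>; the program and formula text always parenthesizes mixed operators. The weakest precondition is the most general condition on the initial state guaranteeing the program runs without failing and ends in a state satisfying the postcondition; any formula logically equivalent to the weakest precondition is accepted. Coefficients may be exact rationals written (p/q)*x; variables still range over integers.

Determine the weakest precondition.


Working backward. After the program, the postcondition (3/2)*acc + (h - 4) == 5 ==> u - 5 == 9 must hold; in canonical form it is (3/2)*acc + h == 9 ==> u == 14.
Before acc := j - 8: h + (3/2)*j == 21 ==> u == 14
Before u := h + acc: h + (3/2)*j == 21 ==> acc + h == 14
Before h := w + w - 6: (3/2)*j + 2*w == 27 ==> acc + 2*w == 20
Before acc := acc + 5: (3/2)*j + 2*w == 27 ==> acc + 2*w == 15
Answer: WP = (3/2)*j + 2*w == 27 ==> acc + 2*w == 15


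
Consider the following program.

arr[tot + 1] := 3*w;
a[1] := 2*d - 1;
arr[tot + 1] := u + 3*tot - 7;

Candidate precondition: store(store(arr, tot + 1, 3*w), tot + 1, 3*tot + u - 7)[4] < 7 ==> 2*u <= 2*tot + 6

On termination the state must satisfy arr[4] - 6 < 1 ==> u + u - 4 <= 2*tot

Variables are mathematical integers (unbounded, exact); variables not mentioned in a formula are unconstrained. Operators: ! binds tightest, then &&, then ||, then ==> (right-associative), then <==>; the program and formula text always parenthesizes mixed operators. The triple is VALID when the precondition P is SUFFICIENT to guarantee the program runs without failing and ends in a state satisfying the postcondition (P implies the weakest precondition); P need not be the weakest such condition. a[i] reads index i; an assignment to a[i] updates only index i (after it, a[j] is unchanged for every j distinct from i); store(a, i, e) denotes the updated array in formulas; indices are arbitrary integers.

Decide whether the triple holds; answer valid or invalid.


Working backward. After the program, the postcondition arr[4] - 6 < 1 ==> u + u - 4 <= 2*tot must hold; in canonical form it is arr[4] < 7 ==> 2*u <= 2*tot + 4.
Before arr[tot + 1] := u + 3*tot - 7: store(arr, tot + 1, 3*tot + u - 7)[4] < 7 ==> 2*u <= 2*tot + 4
Before a[1] := 2*d - 1: store(arr, tot + 1, 3*tot + u - 7)[4] < 7 ==> 2*u <= 2*tot + 4
Before arr[tot + 1] := 3*w: store(store(arr, tot + 1, 3*w), tot + 1, 3*tot + u - 7)[4] < 7 ==> 2*u <= 2*tot + 4
The weakest precondition is store(store(arr, tot + 1, 3*w), tot + 1, 3*tot + u - 7)[4] < 7 ==> 2*u <= 2*tot + 4.
Check whether store(store(arr, tot + 1, 3*w), tot + 1, 3*tot + u - 7)[4] < 7 ==> 2*u <= 2*tot + 6 implies it.
Countermodel: at the initial state arr = {[1] = 6, [4] = 0, elsewhere 6}, tot = 0, u = 3, w = 0, the precondition holds but the weakest precondition fails.
Answer: invalid


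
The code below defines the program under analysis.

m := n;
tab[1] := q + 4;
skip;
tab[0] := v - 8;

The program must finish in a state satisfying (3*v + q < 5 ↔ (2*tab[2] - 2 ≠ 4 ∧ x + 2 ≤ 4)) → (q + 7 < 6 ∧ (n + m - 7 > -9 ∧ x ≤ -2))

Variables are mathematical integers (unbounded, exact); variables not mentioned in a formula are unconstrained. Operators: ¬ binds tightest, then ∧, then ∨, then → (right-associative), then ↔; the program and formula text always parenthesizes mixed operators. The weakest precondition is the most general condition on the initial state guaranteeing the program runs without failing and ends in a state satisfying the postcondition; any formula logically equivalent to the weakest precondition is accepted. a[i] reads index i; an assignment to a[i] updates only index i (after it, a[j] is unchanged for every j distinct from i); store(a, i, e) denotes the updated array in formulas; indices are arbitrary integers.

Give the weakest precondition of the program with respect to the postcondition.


Working backward. After the program, the postcondition (3*v + q < 5 ↔ (2*tab[2] - 2 ≠ 4 ∧ x + 2 ≤ 4)) → (q + 7 < 6 ∧ (n + m - 7 > -9 ∧ x ≤ -2)) must hold; in canonical form it is (q + 3*v < 5 ↔ (2*tab[2] ≠ 6 ∧ x ≤ 2)) → (q < -1 ∧ m + n > -2 ∧ x ≤ -2).
Before tab[0] := v - 8: (q + 3*v < 5 ↔ (2*tab[2] ≠ 6 ∧ x ≤ 2)) → (q < -1 ∧ m + n > -2 ∧ x ≤ -2)
Before skip: (q + 3*v < 5 ↔ (2*tab[2] ≠ 6 ∧ x ≤ 2)) → (q < -1 ∧ m + n > -2 ∧ x ≤ -2)
Before tab[1] := q + 4: (q + 3*v < 5 ↔ (2*tab[2] ≠ 6 ∧ x ≤ 2)) → (q < -1 ∧ m + n > -2 ∧ x ≤ -2)
Before m := n: (q + 3*v < 5 ↔ (2*tab[2] ≠ 6 ∧ x ≤ 2)) → (q < -1 ∧ 2*n > -2 ∧ x ≤ -2)
Answer: WP = (q + 3*v < 5 ↔ (2*tab[2] ≠ 6 ∧ x ≤ 2)) → (q < -1 ∧ 2*n > -2 ∧ x ≤ -2)


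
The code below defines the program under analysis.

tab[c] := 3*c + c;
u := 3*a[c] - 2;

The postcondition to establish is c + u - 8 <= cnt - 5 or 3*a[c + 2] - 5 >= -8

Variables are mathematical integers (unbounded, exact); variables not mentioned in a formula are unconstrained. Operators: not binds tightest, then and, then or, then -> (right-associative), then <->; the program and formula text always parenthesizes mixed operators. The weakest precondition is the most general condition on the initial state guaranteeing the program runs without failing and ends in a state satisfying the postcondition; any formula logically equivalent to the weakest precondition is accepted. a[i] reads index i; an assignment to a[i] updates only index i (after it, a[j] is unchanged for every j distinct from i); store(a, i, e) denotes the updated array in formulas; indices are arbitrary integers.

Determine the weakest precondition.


Working backward. After the program, the postcondition c + u - 8 <= cnt - 5 or 3*a[c + 2] - 5 >= -8 must hold; in canonical form it is c + u <= cnt + 3 or 3*a[c + 2] >= -3.
Before u := 3*a[c] - 2: 3*a[c] + c <= cnt + 5 or 3*a[c + 2] >= -3
Before tab[c] := 3*c + c: 3*a[c] + c <= cnt + 5 or 3*a[c + 2] >= -3
Answer: WP = 3*a[c] + c <= cnt + 5 or 3*a[c + 2] >= -3


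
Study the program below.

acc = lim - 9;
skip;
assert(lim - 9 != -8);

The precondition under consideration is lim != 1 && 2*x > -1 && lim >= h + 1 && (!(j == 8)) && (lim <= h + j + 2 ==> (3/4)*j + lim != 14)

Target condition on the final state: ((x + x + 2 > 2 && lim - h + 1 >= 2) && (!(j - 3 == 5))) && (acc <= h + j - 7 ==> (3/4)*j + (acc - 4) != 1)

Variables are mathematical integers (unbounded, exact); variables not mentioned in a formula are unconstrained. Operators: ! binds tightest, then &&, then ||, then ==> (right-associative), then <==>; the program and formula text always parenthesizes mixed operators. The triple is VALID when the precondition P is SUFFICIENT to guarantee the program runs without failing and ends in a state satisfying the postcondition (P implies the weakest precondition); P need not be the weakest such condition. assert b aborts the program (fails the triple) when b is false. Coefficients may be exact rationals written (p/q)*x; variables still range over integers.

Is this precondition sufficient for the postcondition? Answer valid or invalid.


Working backward. After the program, the postcondition ((x + x + 2 > 2 && lim - h + 1 >= 2) && (!(j - 3 == 5))) && (acc <= h + j - 7 ==> (3/4)*j + (acc - 4) != 1) must hold; in canonical form it is 2*x > 0 && lim >= h + 1 && (!(j == 8)) && (acc <= h + j - 7 ==> acc + (3/4)*j != 5).
Before assert lim - 9 != -8: lim != 1 && 2*x > 0 && lim >= h + 1 && (!(j == 8)) && (acc <= h + j - 7 ==> acc + (3/4)*j != 5)
Before skip: lim != 1 && 2*x > 0 && lim >= h + 1 && (!(j == 8)) && (acc <= h + j - 7 ==> acc + (3/4)*j != 5)
Before acc := lim - 9: lim != 1 && 2*x > 0 && lim >= h + 1 && (!(j == 8)) && (lim <= h + j + 2 ==> (3/4)*j + lim != 14)
The weakest precondition is lim != 1 && 2*x > 0 && lim >= h + 1 && (!(j == 8)) && (lim <= h + j + 2 ==> (3/4)*j + lim != 14).
Check whether lim != 1 && 2*x > -1 && lim >= h + 1 && (!(j == 8)) && (lim <= h + j + 2 ==> (3/4)*j + lim != 14) implies it.
Countermodel: at the initial state h = -1, j = -2, lim = 0, x = 0, the precondition holds but the weakest precondition fails.
Answer: invalid


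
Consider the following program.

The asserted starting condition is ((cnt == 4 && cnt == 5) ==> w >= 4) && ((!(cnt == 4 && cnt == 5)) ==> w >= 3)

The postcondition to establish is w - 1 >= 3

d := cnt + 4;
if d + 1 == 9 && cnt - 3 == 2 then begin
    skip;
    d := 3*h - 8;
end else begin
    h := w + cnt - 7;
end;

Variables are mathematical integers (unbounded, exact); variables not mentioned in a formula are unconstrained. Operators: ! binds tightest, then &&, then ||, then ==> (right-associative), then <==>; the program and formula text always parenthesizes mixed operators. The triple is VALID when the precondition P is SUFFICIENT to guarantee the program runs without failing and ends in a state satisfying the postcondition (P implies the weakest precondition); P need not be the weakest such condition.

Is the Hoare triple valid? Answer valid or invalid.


Working backward. After the program, the postcondition w - 1 >= 3 must hold; in canonical form it is w >= 4.
Then branch requires w >= 4; else branch requires w >= 4.
Before the if: ((d == 8 && cnt == 5) ==> w >= 4) && ((!(d == 8 && cnt == 5)) ==> w >= 4)
Before d := cnt + 4: ((cnt == 4 && cnt == 5) ==> w >= 4) && ((!(cnt == 4 && cnt == 5)) ==> w >= 4)
The weakest precondition is ((cnt == 4 && cnt == 5) ==> w >= 4) && ((!(cnt == 4 && cnt == 5)) ==> w >= 4).
Check whether ((cnt == 4 && cnt == 5) ==> w >= 4) && ((!(cnt == 4 && cnt == 5)) ==> w >= 3) implies it.
Countermodel: at the initial state cnt = 0, w = 3, the precondition holds but the weakest precondition fails.
Answer: invalid


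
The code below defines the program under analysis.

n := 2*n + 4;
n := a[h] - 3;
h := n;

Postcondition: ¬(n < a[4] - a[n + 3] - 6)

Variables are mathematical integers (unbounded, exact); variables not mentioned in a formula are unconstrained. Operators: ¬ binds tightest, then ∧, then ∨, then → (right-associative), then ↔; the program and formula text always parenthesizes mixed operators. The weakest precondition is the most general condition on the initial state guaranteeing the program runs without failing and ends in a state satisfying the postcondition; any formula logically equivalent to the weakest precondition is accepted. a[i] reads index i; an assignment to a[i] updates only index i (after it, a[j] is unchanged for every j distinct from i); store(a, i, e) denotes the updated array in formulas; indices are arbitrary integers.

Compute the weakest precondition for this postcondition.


Working backward. After the program, the postcondition ¬(n < a[4] - a[n + 3] - 6) must hold; in canonical form it is ¬(a[n + 3] + n < a[4] - 6).
Before h := n: ¬(a[n + 3] + n < a[4] - 6)
Before n := a[h] - 3: ¬(a[a[h]] + a[h] < a[4] - 3)
Before n := 2*n + 4: ¬(a[a[h]] + a[h] < a[4] - 3)
Answer: WP = ¬(a[a[h]] + a[h] < a[4] - 3)


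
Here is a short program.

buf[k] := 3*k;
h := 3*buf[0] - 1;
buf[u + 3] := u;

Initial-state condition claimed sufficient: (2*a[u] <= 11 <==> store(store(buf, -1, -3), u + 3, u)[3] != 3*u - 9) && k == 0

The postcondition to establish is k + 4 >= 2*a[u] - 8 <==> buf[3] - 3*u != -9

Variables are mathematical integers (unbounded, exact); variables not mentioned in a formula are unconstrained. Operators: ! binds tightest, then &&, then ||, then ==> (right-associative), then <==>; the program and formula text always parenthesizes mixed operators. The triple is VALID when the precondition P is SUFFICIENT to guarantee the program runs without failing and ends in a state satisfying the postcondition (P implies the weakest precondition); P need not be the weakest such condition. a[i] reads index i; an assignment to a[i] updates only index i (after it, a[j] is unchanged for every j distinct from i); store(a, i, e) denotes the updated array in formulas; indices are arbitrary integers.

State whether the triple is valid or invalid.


Working backward. After the program, the postcondition k + 4 >= 2*a[u] - 8 <==> buf[3] - 3*u != -9 must hold; in canonical form it is k >= 2*a[u] - 12 <==> buf[3] != 3*u - 9.
Before buf[u + 3] := u: k >= 2*a[u] - 12 <==> store(buf, u + 3, u)[3] != 3*u - 9
Before h := 3*buf[0] - 1: k >= 2*a[u] - 12 <==> store(buf, u + 3, u)[3] != 3*u - 9
Before buf[k] := 3*k: k >= 2*a[u] - 12 <==> store(store(buf, k, 3*k), u + 3, u)[3] != 3*u - 9
The weakest precondition is k >= 2*a[u] - 12 <==> store(store(buf, k, 3*k), u + 3, u)[3] != 3*u - 9.
Check whether (2*a[u] <= 11 <==> store(store(buf, -1, -3), u + 3, u)[3] != 3*u - 9) && k == 0 implies it.
Countermodel: at the initial state a = {[-1] = 6, [0] = 6, [1] = 6, [3] = 6, [4] = 6, elsewhere 6}, buf = {[-1] = 2, [0] = 2, [1] = 2, [3] = -6, [4] = 2, elsewhere 2}, k = 0, u = 1, the precondition holds but the weakest precondition fails.
Answer: invalid


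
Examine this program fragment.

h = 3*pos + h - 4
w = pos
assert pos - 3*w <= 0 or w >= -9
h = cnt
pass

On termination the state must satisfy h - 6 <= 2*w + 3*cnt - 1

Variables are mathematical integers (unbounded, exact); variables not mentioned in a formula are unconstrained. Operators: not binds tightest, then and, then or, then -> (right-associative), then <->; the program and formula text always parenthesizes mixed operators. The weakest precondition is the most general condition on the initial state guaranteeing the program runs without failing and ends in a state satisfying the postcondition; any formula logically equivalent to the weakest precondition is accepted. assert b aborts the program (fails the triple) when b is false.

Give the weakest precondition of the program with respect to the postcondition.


Working backward. After the program, the postcondition h - 6 <= 2*w + 3*cnt - 1 must hold; in canonical form it is h <= 3*cnt + 2*w + 5.
Before skip: h <= 3*cnt + 2*w + 5
Before h := cnt: 2*cnt + 2*w >= -5
Before assert pos - 3*w <= 0 or w >= -9: (pos <= 3*w or w >= -9) and 2*cnt + 2*w >= -5
Before w := pos: (2*pos >= 0 or pos >= -9) and 2*cnt + 2*pos >= -5
Before h := 3*pos + h - 4: (2*pos >= 0 or pos >= -9) and 2*cnt + 2*pos >= -5
Answer: WP = (2*pos >= 0 or pos >= -9) and 2*cnt + 2*pos >= -5


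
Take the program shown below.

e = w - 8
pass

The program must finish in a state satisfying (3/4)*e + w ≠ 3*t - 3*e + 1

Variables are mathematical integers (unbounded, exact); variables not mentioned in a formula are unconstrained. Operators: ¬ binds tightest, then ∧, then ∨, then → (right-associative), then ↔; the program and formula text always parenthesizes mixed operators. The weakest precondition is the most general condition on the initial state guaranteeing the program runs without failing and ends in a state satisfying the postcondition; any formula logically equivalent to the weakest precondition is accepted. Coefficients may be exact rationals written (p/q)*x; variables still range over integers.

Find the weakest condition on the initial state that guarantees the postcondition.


Working backward. After the program, the postcondition (3/4)*e + w ≠ 3*t - 3*e + 1 must hold; in canonical form it is (15/4)*e + w ≠ 3*t + 1.
Before skip: (15/4)*e + w ≠ 3*t + 1
Before e := w - 8: (19/4)*w ≠ 3*t + 31
Answer: WP = (19/4)*w ≠ 3*t + 31


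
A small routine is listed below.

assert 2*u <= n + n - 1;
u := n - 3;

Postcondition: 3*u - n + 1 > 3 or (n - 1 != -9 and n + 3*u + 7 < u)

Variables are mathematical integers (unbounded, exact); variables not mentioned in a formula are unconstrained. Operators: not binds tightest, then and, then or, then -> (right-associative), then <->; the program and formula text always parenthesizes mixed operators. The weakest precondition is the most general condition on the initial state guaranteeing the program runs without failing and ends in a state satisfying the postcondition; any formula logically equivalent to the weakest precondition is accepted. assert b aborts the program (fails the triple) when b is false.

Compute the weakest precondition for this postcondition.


Working backward. After the program, the postcondition 3*u - n + 1 > 3 or (n - 1 != -9 and n + 3*u + 7 < u) must hold; in canonical form it is 3*u > n + 2 or (n != -8 and n + 2*u < -7).
Before u := n - 3: 2*n > 11 or (n != -8 and 3*n < -1)
Before assert 2*u <= n + n - 1: 2*u <= 2*n - 1 and (2*n > 11 or (n != -8 and 3*n < -1))
Answer: WP = 2*u <= 2*n - 1 and (2*n > 11 or (n != -8 and 3*n < -1))


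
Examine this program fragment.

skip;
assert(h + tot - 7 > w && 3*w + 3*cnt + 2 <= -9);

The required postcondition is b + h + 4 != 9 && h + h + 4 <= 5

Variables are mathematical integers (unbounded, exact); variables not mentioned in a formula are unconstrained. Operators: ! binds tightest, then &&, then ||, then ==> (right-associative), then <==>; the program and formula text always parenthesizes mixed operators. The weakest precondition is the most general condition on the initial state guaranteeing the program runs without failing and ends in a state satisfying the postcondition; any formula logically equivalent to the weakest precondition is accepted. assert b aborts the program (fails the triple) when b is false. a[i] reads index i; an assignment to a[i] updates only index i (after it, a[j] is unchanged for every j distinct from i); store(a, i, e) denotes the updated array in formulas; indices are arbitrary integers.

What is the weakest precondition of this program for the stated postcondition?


Working backward. After the program, the postcondition b + h + 4 != 9 && h + h + 4 <= 5 must hold; in canonical form it is b + h != 5 && 2*h <= 1.
Before assert h + tot - 7 > w && 3*w + 3*cnt + 2 <= -9: h + tot > w + 7 && 3*cnt + 3*w <= -11 && b + h != 5 && 2*h <= 1
Before skip: h + tot > w + 7 && 3*cnt + 3*w <= -11 && b + h != 5 && 2*h <= 1
Answer: WP = h + tot > w + 7 && 3*cnt + 3*w <= -11 && b + h != 5 && 2*h <= 1


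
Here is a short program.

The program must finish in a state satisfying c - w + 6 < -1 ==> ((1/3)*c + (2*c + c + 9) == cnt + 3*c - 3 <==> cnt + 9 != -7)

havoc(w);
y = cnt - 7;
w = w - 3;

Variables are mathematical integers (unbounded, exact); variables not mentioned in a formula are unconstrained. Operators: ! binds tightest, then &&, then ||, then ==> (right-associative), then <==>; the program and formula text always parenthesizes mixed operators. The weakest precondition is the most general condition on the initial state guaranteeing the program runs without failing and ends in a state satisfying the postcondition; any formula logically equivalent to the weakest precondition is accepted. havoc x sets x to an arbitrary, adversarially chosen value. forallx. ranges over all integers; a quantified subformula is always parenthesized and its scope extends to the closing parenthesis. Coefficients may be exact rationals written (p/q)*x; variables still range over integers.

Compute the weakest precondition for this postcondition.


Working backward. After the program, the postcondition c - w + 6 < -1 ==> ((1/3)*c + (2*c + c + 9) == cnt + 3*c - 3 <==> cnt + 9 != -7) must hold; in canonical form it is c < w - 7 ==> ((1/3)*c == cnt - 12 <==> cnt != -16).
Before w := w - 3: c < w - 10 ==> ((1/3)*c == cnt - 12 <==> cnt != -16)
Before y := cnt - 7: c < w - 10 ==> ((1/3)*c == cnt - 12 <==> cnt != -16)
Before havoc w: forall w_1. (c < w_1 - 10 ==> ((1/3)*c == cnt - 12 <==> cnt != -16))
Answer: WP = forall w_1. (c < w_1 - 10 ==> ((1/3)*c == cnt - 12 <==> cnt != -16))
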